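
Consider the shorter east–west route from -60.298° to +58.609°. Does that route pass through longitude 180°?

Signed shortest Δλ = ((58.609 − -60.298 + 180) mod 360) − 180 = 118.907°.
Going east by 118.907° from -60.298° reaches +58.609° without touching 180°.

No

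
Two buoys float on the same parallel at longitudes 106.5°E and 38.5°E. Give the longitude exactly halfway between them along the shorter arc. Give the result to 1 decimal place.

Signed shortest Δλ from +106.5° to +38.5° is -68.0°.
Midpoint longitude = +106.5° + (-68.0°)/2 = +106.5° − 34.0° = +72.5°.

72.5°E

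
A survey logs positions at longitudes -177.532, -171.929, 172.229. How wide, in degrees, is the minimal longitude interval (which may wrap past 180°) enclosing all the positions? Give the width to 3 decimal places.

Sort the longitudes: -177.532°, -171.929°, +172.229°.
Eastward gaps between consecutive values (wrapping around): 5.603°, 344.158°, 10.239°.
Largest gap = 344.158° ⇒ minimal covering band is its complement: 360° − 344.158° = 15.842°.
Band runs from +172.229° eastward to -171.929°, crossing the antimeridian.

15.842°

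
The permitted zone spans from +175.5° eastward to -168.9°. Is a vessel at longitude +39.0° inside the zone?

Band width going east from +175.5° to -168.9°: ((-168.9 − 175.5) mod 360) = 15.6°.
Offset of +39.0° east of the west edge: ((39.0 − 175.5) mod 360) = 223.5°.
223.5° > 15.6° ⇒ outside.

No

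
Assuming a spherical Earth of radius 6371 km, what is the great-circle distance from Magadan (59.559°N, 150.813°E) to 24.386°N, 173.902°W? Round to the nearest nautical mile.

Δλ = -173.902 − 150.813 = -324.715°; wrapped into (−180°, 180°]: 35.285°.
Δφ = 24.386 − 59.559 = -35.173°.
a = sin²(Δφ/2) + cos φ₁ · cos φ₂ · sin²(Δλ/2) = 0.133679.
c = 2·atan2(√a, √(1−a)) = 0.74860 rad → d = 6371·c ≈ 4769.33 km ≈ 2575.23 nmi.

2575 nmi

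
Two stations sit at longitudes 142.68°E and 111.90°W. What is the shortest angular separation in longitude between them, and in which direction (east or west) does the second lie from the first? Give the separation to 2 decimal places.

Raw difference: -111.90 − 142.68 = -254.58°.
Normalise into (−180°, 180°]: -254.58° + 360° = 105.42°.
Positive ⇒ the second point lies to the east; separation 105.42°.

105.42° east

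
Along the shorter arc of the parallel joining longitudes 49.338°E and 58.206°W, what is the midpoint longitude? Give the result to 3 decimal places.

4.434°W

Signed shortest Δλ from +49.338° to -58.206° is -107.544°.
Midpoint longitude = +49.338° + (-107.544°)/2 = +49.338° − 53.772° = -4.434°.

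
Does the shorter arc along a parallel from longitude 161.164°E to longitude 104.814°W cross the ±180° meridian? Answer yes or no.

Yes

Naïve |-104.814 − 161.164| = 265.978° > 180°, so the shorter arc goes the other way round — across 180°.
Signed shortest Δλ = ((-104.814 − 161.164 + 180) mod 360) − 180 = 94.022°.
Going east by 94.022° from +161.164° passes through 180° before reaching -104.814°.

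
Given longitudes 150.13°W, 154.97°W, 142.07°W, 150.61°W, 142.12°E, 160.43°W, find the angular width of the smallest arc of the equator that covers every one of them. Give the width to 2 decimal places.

75.81°

Sort the longitudes: -160.43°, -154.97°, -150.61°, -150.13°, -142.07°, +142.12°.
Eastward gaps between consecutive values (wrapping around): 5.46°, 4.36°, 0.48°, 8.06°, 284.19°, 57.45°.
Largest gap = 284.19° ⇒ minimal covering band is its complement: 360° − 284.19° = 75.81°.
Band runs from +142.12° eastward to -142.07°, crossing the antimeridian.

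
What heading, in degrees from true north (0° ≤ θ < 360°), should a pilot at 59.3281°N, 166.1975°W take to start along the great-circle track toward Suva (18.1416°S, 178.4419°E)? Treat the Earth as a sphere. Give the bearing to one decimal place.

194.9°

Δλ = 178.4419 − -166.1975 = 344.6394°; wrapped into (−180°, 180°]: -15.3606°.
θ = atan2( sin Δλ · cos φ₂ , cos φ₁ · sin φ₂ − sin φ₁ · cos φ₂ · cos Δλ )
  = atan2(-0.25173, -0.94698) = -165.114° → normalised to [0°, 360°): 194.886°.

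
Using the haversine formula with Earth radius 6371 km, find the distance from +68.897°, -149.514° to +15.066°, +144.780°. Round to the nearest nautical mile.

4042 nmi

Δλ = 144.780 − -149.514 = 294.294°; wrapped into (−180°, 180°]: -65.706°.
Δφ = 15.066 − 68.897 = -53.831°.
a = sin²(Δφ/2) + cos φ₁ · cos φ₂ · sin²(Δλ/2) = 0.307231.
c = 2·atan2(√a, √(1−a)) = 1.17501 rad → d = 6371·c ≈ 7485.97 km ≈ 4042.10 nmi.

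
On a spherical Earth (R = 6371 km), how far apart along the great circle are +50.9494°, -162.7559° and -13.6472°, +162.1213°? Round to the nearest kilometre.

Δλ = 162.1213 − -162.7559 = 324.8772°; wrapped into (−180°, 180°]: -35.1228°.
Δφ = -13.6472 − 50.9494 = -64.5966°.
a = sin²(Δφ/2) + cos φ₁ · cos φ₂ · sin²(Δλ/2) = 0.341242.
c = 2·atan2(√a, √(1−a)) = 1.24769 rad → d = 6371·c ≈ 7949.02 km.

7949 km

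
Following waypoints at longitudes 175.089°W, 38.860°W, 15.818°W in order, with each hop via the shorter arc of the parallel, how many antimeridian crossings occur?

0

Leg 1: -175.089° → -38.860°, shortest Δλ = 136.229° (east) — does not cross 180°.
Leg 2: -38.860° → -15.818°, shortest Δλ = 23.042° (east) — does not cross 180°.
Total crossings: 0.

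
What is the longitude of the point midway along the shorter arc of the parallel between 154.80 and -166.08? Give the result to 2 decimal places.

+174.36°

Signed shortest Δλ from +154.80° to -166.08° is +39.12°.
Midpoint longitude = +154.80° + (+39.12°)/2 = +154.80° + 19.56° = +174.36°.
(The naïve average (+154.80 + -166.08)/2 = -5.64° is on the wrong side of the globe.)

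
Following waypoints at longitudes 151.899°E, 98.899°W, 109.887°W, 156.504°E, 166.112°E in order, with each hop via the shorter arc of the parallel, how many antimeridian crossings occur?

2

Leg 1: +151.899° → -98.899°, shortest Δλ = 109.202° (east) — crosses 180°.
Leg 2: -98.899° → -109.887°, shortest Δλ = -10.988° (west) — does not cross 180°.
Leg 3: -109.887° → +156.504°, shortest Δλ = -93.609° (west) — crosses 180°.
Leg 4: +156.504° → +166.112°, shortest Δλ = 9.608° (east) — does not cross 180°.
Total crossings: 2.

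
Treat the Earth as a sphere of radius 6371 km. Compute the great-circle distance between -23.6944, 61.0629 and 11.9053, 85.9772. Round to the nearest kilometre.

4797 km

Δλ = 85.9772 − 61.0629 = 24.9143°.
Δφ = 11.9053 − -23.6944 = 35.5997°.
a = sin²(Δφ/2) + cos φ₁ · cos φ₂ · sin²(Δλ/2) = 0.135140.
c = 2·atan2(√a, √(1−a)) = 0.75288 rad → d = 6371·c ≈ 4796.62 km.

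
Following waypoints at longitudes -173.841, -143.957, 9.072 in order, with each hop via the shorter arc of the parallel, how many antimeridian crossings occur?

0

Leg 1: -173.841° → -143.957°, shortest Δλ = 29.884° (east) — does not cross 180°.
Leg 2: -143.957° → +9.072°, shortest Δλ = 153.029° (east) — does not cross 180°.
Total crossings: 0.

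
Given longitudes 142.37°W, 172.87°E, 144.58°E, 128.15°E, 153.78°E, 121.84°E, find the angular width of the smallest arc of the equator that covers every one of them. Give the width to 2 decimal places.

Sort the longitudes: -142.37°, +121.84°, +128.15°, +144.58°, +153.78°, +172.87°.
Eastward gaps between consecutive values (wrapping around): 264.21°, 6.31°, 16.43°, 9.20°, 19.09°, 44.76°.
Largest gap = 264.21° ⇒ minimal covering band is its complement: 360° − 264.21° = 95.79°.
Band runs from +121.84° eastward to -142.37°, crossing the antimeridian.

95.79°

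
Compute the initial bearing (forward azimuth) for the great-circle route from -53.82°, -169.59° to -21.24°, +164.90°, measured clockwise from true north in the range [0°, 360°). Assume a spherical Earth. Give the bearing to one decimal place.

319.2°

Δλ = 164.90 − -169.59 = 334.49°; wrapped into (−180°, 180°]: -25.51°.
θ = atan2( sin Δλ · cos φ₂ , cos φ₁ · sin φ₂ − sin φ₁ · cos φ₂ · cos Δλ )
  = atan2(-0.40141, 0.46513) = -40.795° → normalised to [0°, 360°): 319.205°.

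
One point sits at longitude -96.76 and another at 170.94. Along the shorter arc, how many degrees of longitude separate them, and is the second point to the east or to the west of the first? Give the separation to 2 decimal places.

92.30° west

Raw difference: 170.94 − -96.76 = 267.7°.
Normalise into (−180°, 180°]: 267.7° − 360° = -92.3°.
Negative ⇒ the second point lies to the west; separation 92.30°.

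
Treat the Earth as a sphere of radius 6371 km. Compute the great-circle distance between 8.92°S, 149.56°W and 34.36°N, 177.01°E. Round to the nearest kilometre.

5963 km

Δλ = 177.01 − -149.56 = 326.57°; wrapped into (−180°, 180°]: -33.43°.
Δφ = 34.36 − -8.92 = 43.28°.
a = sin²(Δφ/2) + cos φ₁ · cos φ₂ · sin²(Δλ/2) = 0.203454.
c = 2·atan2(√a, √(1−a)) = 0.93590 rad → d = 6371·c ≈ 5962.64 km.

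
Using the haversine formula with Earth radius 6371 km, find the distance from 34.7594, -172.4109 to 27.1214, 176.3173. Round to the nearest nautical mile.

739 nmi

Δλ = 176.3173 − -172.4109 = 348.7282°; wrapped into (−180°, 180°]: -11.2718°.
Δφ = 27.1214 − 34.7594 = -7.6380°.
a = sin²(Δφ/2) + cos φ₁ · cos φ₂ · sin²(Δλ/2) = 0.011488.
c = 2·atan2(√a, √(1−a)) = 0.21478 rad → d = 6371·c ≈ 1368.37 km ≈ 738.86 nmi.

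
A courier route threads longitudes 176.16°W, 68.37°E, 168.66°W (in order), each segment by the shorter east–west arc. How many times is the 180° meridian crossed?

2

Leg 1: -176.16° → +68.37°, shortest Δλ = -115.47° (west) — crosses 180°.
Leg 2: +68.37° → -168.66°, shortest Δλ = 122.97° (east) — crosses 180°.
Total crossings: 2.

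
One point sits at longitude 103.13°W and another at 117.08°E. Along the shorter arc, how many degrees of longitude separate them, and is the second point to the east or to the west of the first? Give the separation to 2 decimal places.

Raw difference: 117.08 − -103.13 = 220.21°.
Normalise into (−180°, 180°]: 220.21° − 360° = -139.79°.
Negative ⇒ the second point lies to the west; separation 139.79°.

139.79° west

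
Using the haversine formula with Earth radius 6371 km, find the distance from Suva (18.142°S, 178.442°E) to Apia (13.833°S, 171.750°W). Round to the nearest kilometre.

Δλ = -171.750 − 178.442 = -350.192°; wrapped into (−180°, 180°]: 9.808°.
Δφ = -13.833 − -18.142 = 4.309°.
a = sin²(Δφ/2) + cos φ₁ · cos φ₂ · sin²(Δλ/2) = 0.008157.
c = 2·atan2(√a, √(1−a)) = 0.18087 rad → d = 6371·c ≈ 1152.35 km.

1152 km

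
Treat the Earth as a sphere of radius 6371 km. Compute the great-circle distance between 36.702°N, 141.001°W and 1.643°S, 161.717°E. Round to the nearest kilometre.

7274 km

Δλ = 161.717 − -141.001 = 302.718°; wrapped into (−180°, 180°]: -57.282°.
Δφ = -1.643 − 36.702 = -38.345°.
a = sin²(Δφ/2) + cos φ₁ · cos φ₂ · sin²(Δλ/2) = 0.291981.
c = 2·atan2(√a, √(1−a)) = 1.14171 rad → d = 6371·c ≈ 7273.85 km.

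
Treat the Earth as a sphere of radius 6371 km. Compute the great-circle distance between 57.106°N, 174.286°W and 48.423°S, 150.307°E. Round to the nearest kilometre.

Δλ = 150.307 − -174.286 = 324.593°; wrapped into (−180°, 180°]: -35.407°.
Δφ = -48.423 − 57.106 = -105.529°.
a = sin²(Δφ/2) + cos φ₁ · cos φ₂ · sin²(Δλ/2) = 0.667190.
c = 2·atan2(√a, √(1−a)) = 1.91174 rad → d = 6371·c ≈ 12179.72 km.

12180 km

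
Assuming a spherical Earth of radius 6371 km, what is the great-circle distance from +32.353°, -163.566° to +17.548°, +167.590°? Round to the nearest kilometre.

Δλ = 167.590 − -163.566 = 331.156°; wrapped into (−180°, 180°]: -28.844°.
Δφ = 17.548 − 32.353 = -14.805°.
a = sin²(Δφ/2) + cos φ₁ · cos φ₂ · sin²(Δλ/2) = 0.066563.
c = 2·atan2(√a, √(1−a)) = 0.52190 rad → d = 6371·c ≈ 3325.03 km.

3325 km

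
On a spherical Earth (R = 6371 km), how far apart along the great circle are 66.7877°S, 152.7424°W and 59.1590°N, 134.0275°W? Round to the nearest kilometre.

14089 km

Δλ = -134.0275 − -152.7424 = 18.7149°.
Δφ = 59.1590 − -66.7877 = 125.9467°.
a = sin²(Δφ/2) + cos φ₁ · cos φ₂ · sin²(Δλ/2) = 0.798858.
c = 2·atan2(√a, √(1−a)) = 2.21145 rad → d = 6371·c ≈ 14089.12 km.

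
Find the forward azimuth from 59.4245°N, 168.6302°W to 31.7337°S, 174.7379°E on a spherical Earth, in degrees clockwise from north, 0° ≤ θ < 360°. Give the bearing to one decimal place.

Δλ = 174.7379 − -168.6302 = 343.3681°; wrapped into (−180°, 180°]: -16.6319°.
θ = atan2( sin Δλ · cos φ₂ , cos φ₁ · sin φ₂ − sin φ₁ · cos φ₂ · cos Δλ )
  = atan2(-0.24343, -0.96916) = -165.900° → normalised to [0°, 360°): 194.100°.

194.1°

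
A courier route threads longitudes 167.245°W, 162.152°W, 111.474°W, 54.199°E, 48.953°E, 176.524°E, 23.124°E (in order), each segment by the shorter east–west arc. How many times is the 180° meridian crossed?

0

Leg 1: -167.245° → -162.152°, shortest Δλ = 5.093° (east) — does not cross 180°.
Leg 2: -162.152° → -111.474°, shortest Δλ = 50.678° (east) — does not cross 180°.
Leg 3: -111.474° → +54.199°, shortest Δλ = 165.673° (east) — does not cross 180°.
Leg 4: +54.199° → +48.953°, shortest Δλ = -5.246° (west) — does not cross 180°.
Leg 5: +48.953° → +176.524°, shortest Δλ = 127.571° (east) — does not cross 180°.
Leg 6: +176.524° → +23.124°, shortest Δλ = -153.4° (west) — does not cross 180°.
Total crossings: 0.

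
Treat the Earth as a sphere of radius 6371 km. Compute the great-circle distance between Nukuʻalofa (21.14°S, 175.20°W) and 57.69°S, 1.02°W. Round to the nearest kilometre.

11233 km

Δλ = -1.02 − -175.20 = 174.18°.
Δφ = -57.69 − -21.14 = -36.55°.
a = sin²(Δφ/2) + cos φ₁ · cos φ₂ · sin²(Δλ/2) = 0.595575.
c = 2·atan2(√a, √(1−a)) = 1.76313 rad → d = 6371·c ≈ 11232.91 km.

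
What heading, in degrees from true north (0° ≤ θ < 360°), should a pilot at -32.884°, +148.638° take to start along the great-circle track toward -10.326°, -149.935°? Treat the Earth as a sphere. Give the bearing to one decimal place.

Δλ = -149.935 − 148.638 = -298.573°; wrapped into (−180°, 180°]: 61.427°.
θ = atan2( sin Δλ · cos φ₂ , cos φ₁ · sin φ₂ − sin φ₁ · cos φ₂ · cos Δλ )
  = atan2(0.86398, 0.10494) = 83.075° → normalised to [0°, 360°): 83.075°.

83.1°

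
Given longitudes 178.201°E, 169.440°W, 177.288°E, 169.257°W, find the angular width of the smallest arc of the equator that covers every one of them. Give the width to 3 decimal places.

13.455°

Sort the longitudes: -169.440°, -169.257°, +177.288°, +178.201°.
Eastward gaps between consecutive values (wrapping around): 0.183°, 346.545°, 0.913°, 12.359°.
Largest gap = 346.545° ⇒ minimal covering band is its complement: 360° − 346.545° = 13.455°.
Band runs from +177.288° eastward to -169.257°, crossing the antimeridian.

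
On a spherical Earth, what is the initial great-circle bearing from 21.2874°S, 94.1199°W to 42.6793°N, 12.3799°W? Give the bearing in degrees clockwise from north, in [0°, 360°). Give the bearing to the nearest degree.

Δλ = -12.3799 − -94.1199 = 81.7400°.
θ = atan2( sin Δλ · cos φ₂ , cos φ₁ · sin φ₂ − sin φ₁ · cos φ₂ · cos Δλ )
  = atan2(0.72753, 0.66999) = 47.358° → normalised to [0°, 360°): 47.358°.

47°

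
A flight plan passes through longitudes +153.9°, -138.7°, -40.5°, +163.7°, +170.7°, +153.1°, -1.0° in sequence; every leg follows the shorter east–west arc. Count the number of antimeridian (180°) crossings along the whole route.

Leg 1: +153.9° → -138.7°, shortest Δλ = 67.4° (east) — crosses 180°.
Leg 2: -138.7° → -40.5°, shortest Δλ = 98.2° (east) — does not cross 180°.
Leg 3: -40.5° → +163.7°, shortest Δλ = -155.8° (west) — crosses 180°.
Leg 4: +163.7° → +170.7°, shortest Δλ = 7.0° (east) — does not cross 180°.
Leg 5: +170.7° → +153.1°, shortest Δλ = -17.6° (west) — does not cross 180°.
Leg 6: +153.1° → -1.0°, shortest Δλ = -154.1° (west) — does not cross 180°.
Total crossings: 2.

2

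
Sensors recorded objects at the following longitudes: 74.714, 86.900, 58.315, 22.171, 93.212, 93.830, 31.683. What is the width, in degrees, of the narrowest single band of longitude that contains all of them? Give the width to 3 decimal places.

71.659°

Sort the longitudes: +22.171°, +31.683°, +58.315°, +74.714°, +86.900°, +93.212°, +93.830°.
Eastward gaps between consecutive values (wrapping around): 9.512°, 26.632°, 16.399°, 12.186°, 6.312°, 0.618°, 288.341°.
Largest gap = 288.341° ⇒ minimal covering band is its complement: 360° − 288.341° = 71.659°.
Band runs from +22.171° eastward to +93.830°.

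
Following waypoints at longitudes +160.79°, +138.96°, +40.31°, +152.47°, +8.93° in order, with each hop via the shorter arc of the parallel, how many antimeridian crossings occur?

Leg 1: +160.79° → +138.96°, shortest Δλ = -21.83° (west) — does not cross 180°.
Leg 2: +138.96° → +40.31°, shortest Δλ = -98.65° (west) — does not cross 180°.
Leg 3: +40.31° → +152.47°, shortest Δλ = 112.16° (east) — does not cross 180°.
Leg 4: +152.47° → +8.93°, shortest Δλ = -143.54° (west) — does not cross 180°.
Total crossings: 0.

0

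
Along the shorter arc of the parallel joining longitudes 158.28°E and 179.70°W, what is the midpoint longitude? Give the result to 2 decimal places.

Signed shortest Δλ from +158.28° to -179.70° is +22.02°.
Midpoint longitude = +158.28° + (+22.02°)/2 = +158.28° + 11.01° = +169.29°.
(The naïve average (+158.28 + -179.70)/2 = -10.71° is on the wrong side of the globe.)

169.29°E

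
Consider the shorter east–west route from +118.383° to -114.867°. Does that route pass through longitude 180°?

Yes

Naïve |-114.867 − 118.383| = 233.25° > 180°, so the shorter arc goes the other way round — across 180°.
Signed shortest Δλ = ((-114.867 − 118.383 + 180) mod 360) − 180 = 126.75°.
Going east by 126.75° from +118.383° passes through 180° before reaching -114.867°.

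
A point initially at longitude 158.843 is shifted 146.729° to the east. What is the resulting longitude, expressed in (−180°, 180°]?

Start at +158.843°; shift +146.729° → +305.572°.
+305.572° lies outside (−180°, 180°]; subtract 360° → -54.428°.

-54.428°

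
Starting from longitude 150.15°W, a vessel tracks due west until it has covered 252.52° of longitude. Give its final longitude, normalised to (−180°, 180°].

42.67°W

Start at -150.15°; shift −252.52° → -402.67°.
-402.67° lies outside (−180°, 180°]; add 360° → -42.67°.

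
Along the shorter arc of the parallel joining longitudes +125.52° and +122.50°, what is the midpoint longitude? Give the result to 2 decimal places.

+124.01°

Signed shortest Δλ from +125.52° to +122.50° is -3.02°.
Midpoint longitude = +125.52° + (-3.02°)/2 = +125.52° − 1.51° = +124.01°.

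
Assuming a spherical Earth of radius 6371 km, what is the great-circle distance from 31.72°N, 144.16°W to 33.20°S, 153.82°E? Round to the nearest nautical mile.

Δλ = 153.82 − -144.16 = 297.98°; wrapped into (−180°, 180°]: -62.02°.
Δφ = -33.20 − 31.72 = -64.92°.
a = sin²(Δφ/2) + cos φ₁ · cos φ₂ · sin²(Δλ/2) = 0.476976.
c = 2·atan2(√a, √(1−a)) = 1.52473 rad → d = 6371·c ≈ 9714.07 km ≈ 5245.18 nmi.

5245 nmi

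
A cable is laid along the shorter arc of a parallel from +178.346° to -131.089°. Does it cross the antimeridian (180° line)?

Naïve |-131.089 − 178.346| = 309.435° > 180°, so the shorter arc goes the other way round — across 180°.
Signed shortest Δλ = ((-131.089 − 178.346 + 180) mod 360) − 180 = 50.565°.
Going east by 50.565° from +178.346° passes through 180° before reaching -131.089°.

Yes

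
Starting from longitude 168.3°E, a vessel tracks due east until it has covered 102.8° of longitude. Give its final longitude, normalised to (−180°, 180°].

88.9°W

Start at +168.3°; shift +102.8° → +271.1°.
+271.1° lies outside (−180°, 180°]; subtract 360° → -88.9°.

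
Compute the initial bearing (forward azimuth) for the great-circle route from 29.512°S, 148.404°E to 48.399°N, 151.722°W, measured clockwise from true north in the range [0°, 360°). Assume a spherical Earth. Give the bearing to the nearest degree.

Δλ = -151.722 − 148.404 = -300.126°; wrapped into (−180°, 180°]: 59.874°.
θ = atan2( sin Δλ · cos φ₂ , cos φ₁ · sin φ₂ − sin φ₁ · cos φ₂ · cos Δλ )
  = atan2(0.57426, 0.81492) = 35.172° → normalised to [0°, 360°): 35.172°.

35°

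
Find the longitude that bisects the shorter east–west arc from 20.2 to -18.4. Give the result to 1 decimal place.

Signed shortest Δλ from +20.2° to -18.4° is -38.6°.
Midpoint longitude = +20.2° + (-38.6°)/2 = +20.2° − 19.3° = +0.9°.

+0.9°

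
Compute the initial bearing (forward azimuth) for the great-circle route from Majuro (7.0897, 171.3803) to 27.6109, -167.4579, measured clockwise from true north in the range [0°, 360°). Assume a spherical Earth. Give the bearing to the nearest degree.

42°

Δλ = -167.4579 − 171.3803 = -338.8382°; wrapped into (−180°, 180°]: 21.1618°.
θ = atan2( sin Δλ · cos φ₂ , cos φ₁ · sin φ₂ − sin φ₁ · cos φ₂ · cos Δλ )
  = atan2(0.31989, 0.35793) = 41.788° → normalised to [0°, 360°): 41.788°.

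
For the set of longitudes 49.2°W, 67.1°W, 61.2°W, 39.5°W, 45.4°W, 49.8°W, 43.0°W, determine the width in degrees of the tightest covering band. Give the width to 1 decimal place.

Sort the longitudes: -67.1°, -61.2°, -49.8°, -49.2°, -45.4°, -43.0°, -39.5°.
Eastward gaps between consecutive values (wrapping around): 5.9°, 11.4°, 0.6°, 3.8°, 2.4°, 3.5°, 332.4°.
Largest gap = 332.4° ⇒ minimal covering band is its complement: 360° − 332.4° = 27.6°.
Band runs from -67.1° eastward to -39.5°.

27.6°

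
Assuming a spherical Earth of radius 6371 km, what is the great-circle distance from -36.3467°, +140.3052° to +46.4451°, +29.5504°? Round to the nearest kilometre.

Δλ = 29.5504 − 140.3052 = -110.7548°.
Δφ = 46.4451 − -36.3467 = 82.7918°.
a = sin²(Δφ/2) + cos φ₁ · cos φ₂ · sin²(Δλ/2) = 0.813094.
c = 2·atan2(√a, √(1−a)) = 2.24745 rad → d = 6371·c ≈ 14318.51 km.

14319 km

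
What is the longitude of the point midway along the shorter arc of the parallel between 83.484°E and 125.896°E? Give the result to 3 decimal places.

104.690°E

Signed shortest Δλ from +83.484° to +125.896° is +42.412°.
Midpoint longitude = +83.484° + (+42.412°)/2 = +83.484° + 21.206° = +104.690°.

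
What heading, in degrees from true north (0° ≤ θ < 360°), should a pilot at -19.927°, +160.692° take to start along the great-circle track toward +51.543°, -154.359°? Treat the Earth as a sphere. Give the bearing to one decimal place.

Δλ = -154.359 − 160.692 = -315.051°; wrapped into (−180°, 180°]: 44.949°.
θ = atan2( sin Δλ · cos φ₂ , cos φ₁ · sin φ₂ − sin φ₁ · cos φ₂ · cos Δλ )
  = atan2(0.43938, 0.88621) = 26.372° → normalised to [0°, 360°): 26.372°.

26.4°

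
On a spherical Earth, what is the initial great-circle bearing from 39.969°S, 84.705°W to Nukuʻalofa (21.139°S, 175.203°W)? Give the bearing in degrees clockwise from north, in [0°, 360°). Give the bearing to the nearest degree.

253°

Δλ = -175.203 − -84.705 = -90.498°.
θ = atan2( sin Δλ · cos φ₂ , cos φ₁ · sin φ₂ − sin φ₁ · cos φ₂ · cos Δλ )
  = atan2(-0.93267, -0.28159) = -106.800° → normalised to [0°, 360°): 253.200°.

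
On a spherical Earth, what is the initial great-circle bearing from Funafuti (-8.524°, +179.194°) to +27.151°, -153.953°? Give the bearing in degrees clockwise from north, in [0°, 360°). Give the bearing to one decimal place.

35.2°

Δλ = -153.953 − 179.194 = -333.147°; wrapped into (−180°, 180°]: 26.853°.
θ = atan2( sin Δλ · cos φ₂ , cos φ₁ · sin φ₂ − sin φ₁ · cos φ₂ · cos Δλ )
  = atan2(0.40193, 0.56896) = 35.238° → normalised to [0°, 360°): 35.238°.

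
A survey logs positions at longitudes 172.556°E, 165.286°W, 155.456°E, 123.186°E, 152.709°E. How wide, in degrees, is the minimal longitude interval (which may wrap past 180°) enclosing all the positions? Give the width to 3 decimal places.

71.528°

Sort the longitudes: -165.286°, +123.186°, +152.709°, +155.456°, +172.556°.
Eastward gaps between consecutive values (wrapping around): 288.472°, 29.523°, 2.747°, 17.100°, 22.158°.
Largest gap = 288.472° ⇒ minimal covering band is its complement: 360° − 288.472° = 71.528°.
Band runs from +123.186° eastward to -165.286°, crossing the antimeridian.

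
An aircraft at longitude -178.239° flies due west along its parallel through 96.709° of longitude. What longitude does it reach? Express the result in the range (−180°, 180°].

+85.052°

Start at -178.239°; shift −96.709° → -274.948°.
-274.948° lies outside (−180°, 180°]; add 360° → +85.052°.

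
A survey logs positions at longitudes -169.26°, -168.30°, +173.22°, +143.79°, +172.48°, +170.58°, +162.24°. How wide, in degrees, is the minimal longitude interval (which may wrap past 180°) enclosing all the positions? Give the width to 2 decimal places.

Sort the longitudes: -169.26°, -168.30°, +143.79°, +162.24°, +170.58°, +172.48°, +173.22°.
Eastward gaps between consecutive values (wrapping around): 0.96°, 312.09°, 18.45°, 8.34°, 1.90°, 0.74°, 17.52°.
Largest gap = 312.09° ⇒ minimal covering band is its complement: 360° − 312.09° = 47.91°.
Band runs from +143.79° eastward to -168.30°, crossing the antimeridian.

47.91°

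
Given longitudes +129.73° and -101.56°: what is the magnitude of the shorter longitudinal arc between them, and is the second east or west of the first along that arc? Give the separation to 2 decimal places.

Raw difference: -101.56 − 129.73 = -231.29°.
Normalise into (−180°, 180°]: -231.29° + 360° = 128.71°.
Positive ⇒ the second point lies to the east; separation 128.71°.

128.71° east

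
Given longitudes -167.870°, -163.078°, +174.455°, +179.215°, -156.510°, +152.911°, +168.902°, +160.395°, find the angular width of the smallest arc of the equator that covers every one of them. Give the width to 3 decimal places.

Sort the longitudes: -167.870°, -163.078°, -156.510°, +152.911°, +160.395°, +168.902°, +174.455°, +179.215°.
Eastward gaps between consecutive values (wrapping around): 4.792°, 6.568°, 309.421°, 7.484°, 8.507°, 5.553°, 4.760°, 12.915°.
Largest gap = 309.421° ⇒ minimal covering band is its complement: 360° − 309.421° = 50.579°.
Band runs from +152.911° eastward to -156.510°, crossing the antimeridian.

50.579°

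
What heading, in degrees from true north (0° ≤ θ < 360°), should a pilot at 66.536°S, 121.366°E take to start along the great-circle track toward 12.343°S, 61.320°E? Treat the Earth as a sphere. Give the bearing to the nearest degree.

293°

Δλ = 61.320 − 121.366 = -60.046°.
θ = atan2( sin Δλ · cos φ₂ , cos φ₁ · sin φ₂ − sin φ₁ · cos φ₂ · cos Δλ )
  = atan2(-0.84640, 0.36232) = -66.826° → normalised to [0°, 360°): 293.174°.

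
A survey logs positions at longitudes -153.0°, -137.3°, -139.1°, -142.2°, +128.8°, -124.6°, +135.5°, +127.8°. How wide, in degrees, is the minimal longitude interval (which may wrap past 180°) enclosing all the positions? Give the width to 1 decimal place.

107.6°

Sort the longitudes: -153.0°, -142.2°, -139.1°, -137.3°, -124.6°, +127.8°, +128.8°, +135.5°.
Eastward gaps between consecutive values (wrapping around): 10.8°, 3.1°, 1.8°, 12.7°, 252.4°, 1.0°, 6.7°, 71.5°.
Largest gap = 252.4° ⇒ minimal covering band is its complement: 360° − 252.4° = 107.6°.
Band runs from +127.8° eastward to -124.6°, crossing the antimeridian.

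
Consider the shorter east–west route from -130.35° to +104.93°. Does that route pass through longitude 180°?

Naïve |104.93 − -130.35| = 235.28° > 180°, so the shorter arc goes the other way round — across 180°.
Signed shortest Δλ = ((104.93 − -130.35 + 180) mod 360) − 180 = -124.72°.
Going west by 124.72° from -130.35° passes through 180° before reaching +104.93°.

Yes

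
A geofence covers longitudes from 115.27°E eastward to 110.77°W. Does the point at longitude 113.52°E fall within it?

No

Band width going east from +115.27° to -110.77°: ((-110.77 − 115.27) mod 360) = 133.96°.
Offset of +113.52° east of the west edge: ((113.52 − 115.27) mod 360) = 358.25°.
358.25° > 133.96° ⇒ outside.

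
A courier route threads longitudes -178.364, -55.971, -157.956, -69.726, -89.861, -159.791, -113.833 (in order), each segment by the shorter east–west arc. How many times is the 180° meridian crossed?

0

Leg 1: -178.364° → -55.971°, shortest Δλ = 122.393° (east) — does not cross 180°.
Leg 2: -55.971° → -157.956°, shortest Δλ = -101.985° (west) — does not cross 180°.
Leg 3: -157.956° → -69.726°, shortest Δλ = 88.23° (east) — does not cross 180°.
Leg 4: -69.726° → -89.861°, shortest Δλ = -20.135° (west) — does not cross 180°.
Leg 5: -89.861° → -159.791°, shortest Δλ = -69.93° (west) — does not cross 180°.
Leg 6: -159.791° → -113.833°, shortest Δλ = 45.958° (east) — does not cross 180°.
Total crossings: 0.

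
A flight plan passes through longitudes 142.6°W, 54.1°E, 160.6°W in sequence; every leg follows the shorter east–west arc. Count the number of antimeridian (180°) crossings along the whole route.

Leg 1: -142.6° → +54.1°, shortest Δλ = -163.3° (west) — crosses 180°.
Leg 2: +54.1° → -160.6°, shortest Δλ = 145.3° (east) — crosses 180°.
Total crossings: 2.

2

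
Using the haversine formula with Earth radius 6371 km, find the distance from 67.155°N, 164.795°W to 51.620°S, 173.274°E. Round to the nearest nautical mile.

Δλ = 173.274 − -164.795 = 338.069°; wrapped into (−180°, 180°]: -21.931°.
Δφ = -51.620 − 67.155 = -118.775°.
a = sin²(Δφ/2) + cos φ₁ · cos φ₂ · sin²(Δλ/2) = 0.749407.
c = 2·atan2(√a, √(1−a)) = 2.09303 rad → d = 6371·c ≈ 13334.68 km ≈ 7200.15 nmi.

7200 nmi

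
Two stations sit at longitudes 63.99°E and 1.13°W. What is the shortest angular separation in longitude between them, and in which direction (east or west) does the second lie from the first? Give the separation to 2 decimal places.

Raw difference: -1.13 − 63.99 = -65.12°.
Normalise into (−180°, 180°]: -65.12° stays -65.12°.
Negative ⇒ the second point lies to the west; separation 65.12°.

65.12° west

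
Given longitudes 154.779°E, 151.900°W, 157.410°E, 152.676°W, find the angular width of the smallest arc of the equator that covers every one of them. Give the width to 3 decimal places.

Sort the longitudes: -152.676°, -151.900°, +154.779°, +157.410°.
Eastward gaps between consecutive values (wrapping around): 0.776°, 306.679°, 2.631°, 49.914°.
Largest gap = 306.679° ⇒ minimal covering band is its complement: 360° − 306.679° = 53.321°.
Band runs from +154.779° eastward to -151.900°, crossing the antimeridian.

53.321°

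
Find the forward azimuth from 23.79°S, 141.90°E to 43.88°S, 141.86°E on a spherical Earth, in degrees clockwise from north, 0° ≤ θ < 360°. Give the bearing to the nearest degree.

180°

Δλ = 141.86 − 141.90 = -0.04°.
θ = atan2( sin Δλ · cos φ₂ , cos φ₁ · sin φ₂ − sin φ₁ · cos φ₂ · cos Δλ )
  = atan2(-0.00050, -0.34350) = -179.916° → normalised to [0°, 360°): 180.084°.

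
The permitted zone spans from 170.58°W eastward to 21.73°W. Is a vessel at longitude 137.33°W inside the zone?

Yes

Band width going east from -170.58° to -21.73°: ((-21.73 − -170.58) mod 360) = 148.85°.
Offset of -137.33° east of the west edge: ((-137.33 − -170.58) mod 360) = 33.25°.
33.25° ≤ 148.85° ⇒ inside.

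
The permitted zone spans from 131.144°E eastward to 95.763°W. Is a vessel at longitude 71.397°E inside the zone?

Band width going east from +131.144° to -95.763°: ((-95.763 − 131.144) mod 360) = 133.093°.
Offset of +71.397° east of the west edge: ((71.397 − 131.144) mod 360) = 300.253°.
300.253° > 133.093° ⇒ outside.

No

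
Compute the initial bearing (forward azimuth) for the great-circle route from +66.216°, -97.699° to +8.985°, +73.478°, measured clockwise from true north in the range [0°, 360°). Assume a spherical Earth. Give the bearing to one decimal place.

Δλ = 73.478 − -97.699 = 171.177°.
θ = atan2( sin Δλ · cos φ₂ , cos φ₁ · sin φ₂ − sin φ₁ · cos φ₂ · cos Δλ )
  = atan2(0.15150, 0.95613) = 9.004° → normalised to [0°, 360°): 9.004°.

9.0°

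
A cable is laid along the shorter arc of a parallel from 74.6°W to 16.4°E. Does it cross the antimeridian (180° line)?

No

Signed shortest Δλ = ((16.4 − -74.6 + 180) mod 360) − 180 = 91.0°.
Going east by 91.0° from -74.6° reaches +16.4° without touching 180°.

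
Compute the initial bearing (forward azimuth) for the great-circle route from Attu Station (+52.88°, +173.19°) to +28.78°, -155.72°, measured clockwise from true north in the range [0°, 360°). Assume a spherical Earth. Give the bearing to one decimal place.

124.2°

Δλ = -155.72 − 173.19 = -328.91°; wrapped into (−180°, 180°]: 31.09°.
θ = atan2( sin Δλ · cos φ₂ , cos φ₁ · sin φ₂ − sin φ₁ · cos φ₂ · cos Δλ )
  = atan2(0.45260, -0.30794) = 124.231° → normalised to [0°, 360°): 124.231°.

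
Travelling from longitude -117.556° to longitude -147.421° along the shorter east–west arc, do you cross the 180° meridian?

No

Signed shortest Δλ = ((-147.421 − -117.556 + 180) mod 360) − 180 = -29.865°.
Going west by 29.865° from -117.556° reaches -147.421° without touching 180°.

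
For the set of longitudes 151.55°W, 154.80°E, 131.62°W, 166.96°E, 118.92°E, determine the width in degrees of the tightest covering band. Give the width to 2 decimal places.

109.46°

Sort the longitudes: -151.55°, -131.62°, +118.92°, +154.80°, +166.96°.
Eastward gaps between consecutive values (wrapping around): 19.93°, 250.54°, 35.88°, 12.16°, 41.49°.
Largest gap = 250.54° ⇒ minimal covering band is its complement: 360° − 250.54° = 109.46°.
Band runs from +118.92° eastward to -131.62°, crossing the antimeridian.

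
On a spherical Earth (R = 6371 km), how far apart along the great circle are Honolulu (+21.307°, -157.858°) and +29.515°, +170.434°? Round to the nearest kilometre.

3301 km

Δλ = 170.434 − -157.858 = 328.292°; wrapped into (−180°, 180°]: -31.708°.
Δφ = 29.515 − 21.307 = 8.208°.
a = sin²(Δφ/2) + cos φ₁ · cos φ₂ · sin²(Δλ/2) = 0.065629.
c = 2·atan2(√a, √(1−a)) = 0.51814 rad → d = 6371·c ≈ 3301.06 km.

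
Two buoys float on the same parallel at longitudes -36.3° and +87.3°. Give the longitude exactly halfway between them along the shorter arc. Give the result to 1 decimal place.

Signed shortest Δλ from -36.3° to +87.3° is +123.6°.
Midpoint longitude = -36.3° + (+123.6°)/2 = -36.3° + 61.8° = +25.5°.

+25.5°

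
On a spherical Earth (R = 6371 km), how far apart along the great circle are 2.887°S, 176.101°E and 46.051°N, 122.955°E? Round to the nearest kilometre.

Δλ = 122.955 − 176.101 = -53.146°.
Δφ = 46.051 − -2.887 = 48.938°.
a = sin²(Δφ/2) + cos φ₁ · cos φ₂ · sin²(Δλ/2) = 0.310267.
c = 2·atan2(√a, √(1−a)) = 1.18158 rad → d = 6371·c ≈ 7527.82 km.

7528 km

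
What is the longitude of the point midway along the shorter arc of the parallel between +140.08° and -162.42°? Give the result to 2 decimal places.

Signed shortest Δλ from +140.08° to -162.42° is +57.50°.
Midpoint longitude = +140.08° + (+57.50°)/2 = +140.08° + 28.75° = +168.83°.
(The naïve average (+140.08 + -162.42)/2 = -11.17° is on the wrong side of the globe.)

+168.83°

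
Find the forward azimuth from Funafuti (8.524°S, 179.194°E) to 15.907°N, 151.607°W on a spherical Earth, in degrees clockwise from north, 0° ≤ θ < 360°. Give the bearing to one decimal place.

Δλ = -151.607 − 179.194 = -330.801°; wrapped into (−180°, 180°]: 29.199°.
θ = atan2( sin Δλ · cos φ₂ , cos φ₁ · sin φ₂ − sin φ₁ · cos φ₂ · cos Δλ )
  = atan2(0.46916, 0.39548) = 49.871° → normalised to [0°, 360°): 49.871°.

49.9°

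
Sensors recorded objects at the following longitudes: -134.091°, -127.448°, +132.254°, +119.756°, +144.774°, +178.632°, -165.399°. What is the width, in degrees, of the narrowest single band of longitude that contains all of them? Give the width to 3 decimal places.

Sort the longitudes: -165.399°, -134.091°, -127.448°, +119.756°, +132.254°, +144.774°, +178.632°.
Eastward gaps between consecutive values (wrapping around): 31.308°, 6.643°, 247.204°, 12.498°, 12.520°, 33.858°, 15.969°.
Largest gap = 247.204° ⇒ minimal covering band is its complement: 360° − 247.204° = 112.796°.
Band runs from +119.756° eastward to -127.448°, crossing the antimeridian.

112.796°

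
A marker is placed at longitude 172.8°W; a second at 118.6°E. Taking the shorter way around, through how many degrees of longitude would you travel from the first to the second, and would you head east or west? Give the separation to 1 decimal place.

Raw difference: 118.6 − -172.8 = 291.4°.
Normalise into (−180°, 180°]: 291.4° − 360° = -68.6°.
Negative ⇒ the second point lies to the west; separation 68.6°.

68.6° west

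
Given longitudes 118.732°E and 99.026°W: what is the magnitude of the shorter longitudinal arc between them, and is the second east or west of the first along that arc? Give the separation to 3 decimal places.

142.242° east

Raw difference: -99.026 − 118.732 = -217.758°.
Normalise into (−180°, 180°]: -217.758° + 360° = 142.242°.
Positive ⇒ the second point lies to the east; separation 142.242°.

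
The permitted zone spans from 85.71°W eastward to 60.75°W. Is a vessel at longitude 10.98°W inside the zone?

Band width going east from -85.71° to -60.75°: ((-60.75 − -85.71) mod 360) = 24.96°.
Offset of -10.98° east of the west edge: ((-10.98 − -85.71) mod 360) = 74.73°.
74.73° > 24.96° ⇒ outside.

No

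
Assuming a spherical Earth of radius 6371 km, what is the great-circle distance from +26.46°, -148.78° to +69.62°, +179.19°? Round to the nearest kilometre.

5226 km

Δλ = 179.19 − -148.78 = 327.97°; wrapped into (−180°, 180°]: -32.03°.
Δφ = 69.62 − 26.46 = 43.16°.
a = sin²(Δφ/2) + cos φ₁ · cos φ₂ · sin²(Δλ/2) = 0.159007.
c = 2·atan2(√a, √(1−a)) = 0.82032 rad → d = 6371·c ≈ 5226.26 km.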